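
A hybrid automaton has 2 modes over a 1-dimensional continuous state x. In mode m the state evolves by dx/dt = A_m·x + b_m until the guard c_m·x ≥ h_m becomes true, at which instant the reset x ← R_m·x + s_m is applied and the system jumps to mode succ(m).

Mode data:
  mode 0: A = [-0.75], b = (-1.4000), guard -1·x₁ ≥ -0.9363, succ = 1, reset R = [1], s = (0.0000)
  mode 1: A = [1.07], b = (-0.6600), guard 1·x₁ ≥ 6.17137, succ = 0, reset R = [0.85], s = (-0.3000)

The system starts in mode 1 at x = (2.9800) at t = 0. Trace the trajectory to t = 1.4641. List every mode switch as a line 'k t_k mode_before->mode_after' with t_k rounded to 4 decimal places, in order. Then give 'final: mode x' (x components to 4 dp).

1 0.7987 1->0
final: 0 2.2692

Mode 1: guard c·x = 6.1714 hit at Δt = 0.7987 (t = 0.7987), x⁻ = (6.1714) → reset → x⁺ = (4.9457), jump to mode 0
Mode 0: flow for 0.6654 to horizon, guard not reached → x = (2.2692)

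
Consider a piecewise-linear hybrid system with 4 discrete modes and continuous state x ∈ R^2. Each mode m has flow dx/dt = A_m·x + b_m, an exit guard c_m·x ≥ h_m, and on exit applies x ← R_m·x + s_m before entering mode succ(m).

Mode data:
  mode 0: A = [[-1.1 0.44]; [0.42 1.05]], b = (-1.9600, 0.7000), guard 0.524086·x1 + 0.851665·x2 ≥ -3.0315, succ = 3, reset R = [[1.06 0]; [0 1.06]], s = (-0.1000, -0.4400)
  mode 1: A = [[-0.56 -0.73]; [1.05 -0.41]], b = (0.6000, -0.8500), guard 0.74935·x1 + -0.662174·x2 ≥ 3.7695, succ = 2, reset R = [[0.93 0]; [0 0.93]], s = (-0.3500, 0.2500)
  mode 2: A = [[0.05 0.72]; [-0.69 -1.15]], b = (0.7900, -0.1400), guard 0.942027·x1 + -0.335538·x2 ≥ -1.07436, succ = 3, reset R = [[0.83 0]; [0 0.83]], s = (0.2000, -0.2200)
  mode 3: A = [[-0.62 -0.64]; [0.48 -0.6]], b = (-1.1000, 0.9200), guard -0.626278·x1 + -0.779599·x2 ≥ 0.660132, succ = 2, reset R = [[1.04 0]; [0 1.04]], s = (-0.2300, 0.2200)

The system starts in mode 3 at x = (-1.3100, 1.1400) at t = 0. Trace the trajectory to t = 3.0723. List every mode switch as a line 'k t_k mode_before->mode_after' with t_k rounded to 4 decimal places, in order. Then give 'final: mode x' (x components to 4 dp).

Mode 3: guard c·x = 0.6601 hit at Δt = 0.9645 (t = 0.9645), x⁻ = (-1.9407, 0.7123) → reset → x⁺ = (-2.2484, 0.9608), jump to mode 2
Mode 2: guard c·x = -1.0744 hit at Δt = 1.0002 (t = 1.9647), x⁻ = (-0.8550, 0.8014) → reset → x⁺ = (-0.5097, 0.4452), jump to mode 3
Mode 3: flow for 1.1076 to horizon, guard not reached → x = (-1.4224, 0.5610)

1 0.9645 3->2
2 1.9647 2->3
final: 3 -1.4224 0.5610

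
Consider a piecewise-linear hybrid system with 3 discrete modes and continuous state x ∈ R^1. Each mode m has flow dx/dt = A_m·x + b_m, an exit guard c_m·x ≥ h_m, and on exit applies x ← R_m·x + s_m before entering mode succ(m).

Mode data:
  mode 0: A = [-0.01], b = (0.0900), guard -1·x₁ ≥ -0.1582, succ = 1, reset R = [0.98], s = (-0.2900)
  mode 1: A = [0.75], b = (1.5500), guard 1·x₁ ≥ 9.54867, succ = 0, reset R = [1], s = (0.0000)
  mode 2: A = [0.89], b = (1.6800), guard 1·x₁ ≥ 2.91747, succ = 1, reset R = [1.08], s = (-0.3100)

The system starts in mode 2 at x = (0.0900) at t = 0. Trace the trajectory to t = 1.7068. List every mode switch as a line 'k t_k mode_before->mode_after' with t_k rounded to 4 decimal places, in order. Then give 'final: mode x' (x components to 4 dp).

Mode 2: guard c·x = 2.9175 hit at Δt = 0.9975 (t = 0.9975), x⁻ = (2.9175) → reset → x⁺ = (2.8409), jump to mode 1
Mode 1: flow for 0.7093 to horizon, guard not reached → x = (6.2874)

1 0.9975 2->1
final: 1 6.2874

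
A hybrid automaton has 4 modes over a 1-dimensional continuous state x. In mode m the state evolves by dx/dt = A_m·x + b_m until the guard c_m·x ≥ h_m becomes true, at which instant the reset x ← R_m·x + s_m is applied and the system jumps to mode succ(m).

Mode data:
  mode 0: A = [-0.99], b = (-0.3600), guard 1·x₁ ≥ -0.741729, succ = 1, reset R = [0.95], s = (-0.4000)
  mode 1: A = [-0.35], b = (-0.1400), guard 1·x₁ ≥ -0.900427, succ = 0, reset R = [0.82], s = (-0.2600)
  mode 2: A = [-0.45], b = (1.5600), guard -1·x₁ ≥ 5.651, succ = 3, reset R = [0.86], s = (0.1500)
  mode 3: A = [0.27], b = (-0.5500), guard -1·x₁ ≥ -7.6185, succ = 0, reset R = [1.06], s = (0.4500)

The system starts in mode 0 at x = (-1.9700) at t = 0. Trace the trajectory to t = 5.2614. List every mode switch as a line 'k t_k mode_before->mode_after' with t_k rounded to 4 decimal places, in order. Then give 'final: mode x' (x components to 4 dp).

1 1.4612 0->1
2 2.4390 1->0
3 2.9623 0->1
4 3.9401 1->0
5 4.4633 0->1
final: 1 -0.9329

Mode 0: guard c·x = -0.7417 hit at Δt = 1.4612 (t = 1.4612), x⁻ = (-0.7417) → reset → x⁺ = (-1.1046), jump to mode 1
Mode 1: guard c·x = -0.9004 hit at Δt = 0.9778 (t = 2.4390), x⁻ = (-0.9004) → reset → x⁺ = (-0.9984), jump to mode 0
Mode 0: guard c·x = -0.7417 hit at Δt = 0.5233 (t = 2.9623), x⁻ = (-0.7417) → reset → x⁺ = (-1.1046), jump to mode 1
Mode 1: guard c·x = -0.9004 hit at Δt = 0.9778 (t = 3.9401), x⁻ = (-0.9004) → reset → x⁺ = (-0.9984), jump to mode 0
Mode 0: guard c·x = -0.7417 hit at Δt = 0.5233 (t = 4.4633), x⁻ = (-0.7417) → reset → x⁺ = (-1.1046), jump to mode 1
Mode 1: flow for 0.7981 to horizon, guard not reached → x = (-0.9329)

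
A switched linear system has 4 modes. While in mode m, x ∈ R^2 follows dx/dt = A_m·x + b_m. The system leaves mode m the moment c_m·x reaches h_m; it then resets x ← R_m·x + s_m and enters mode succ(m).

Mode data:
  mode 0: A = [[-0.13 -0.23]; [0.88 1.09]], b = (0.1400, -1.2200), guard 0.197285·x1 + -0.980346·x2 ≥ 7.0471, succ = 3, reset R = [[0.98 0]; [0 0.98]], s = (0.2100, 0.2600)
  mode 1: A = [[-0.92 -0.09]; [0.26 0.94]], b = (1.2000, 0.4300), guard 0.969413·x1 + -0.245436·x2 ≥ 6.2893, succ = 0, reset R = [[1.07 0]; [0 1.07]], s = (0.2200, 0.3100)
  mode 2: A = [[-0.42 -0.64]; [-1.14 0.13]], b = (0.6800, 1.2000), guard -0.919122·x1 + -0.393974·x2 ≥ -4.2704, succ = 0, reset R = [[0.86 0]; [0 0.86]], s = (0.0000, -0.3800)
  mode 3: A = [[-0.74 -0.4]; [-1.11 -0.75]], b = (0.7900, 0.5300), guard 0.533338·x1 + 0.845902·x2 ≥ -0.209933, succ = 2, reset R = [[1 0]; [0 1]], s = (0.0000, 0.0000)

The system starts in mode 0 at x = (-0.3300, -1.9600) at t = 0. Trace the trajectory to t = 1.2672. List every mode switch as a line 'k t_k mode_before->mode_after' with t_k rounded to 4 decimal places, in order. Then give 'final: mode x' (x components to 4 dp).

Mode 0: guard c·x = 7.0471 hit at Δt = 0.8967 (t = 0.8967), x⁻ = (0.6446, -7.0587) → reset → x⁺ = (0.8417, -6.6575), jump to mode 3
Mode 3: flow for 0.3705 to horizon, guard not reached → x = (1.6619, -5.3396)

1 0.8967 0->3
final: 3 1.6619 -5.3396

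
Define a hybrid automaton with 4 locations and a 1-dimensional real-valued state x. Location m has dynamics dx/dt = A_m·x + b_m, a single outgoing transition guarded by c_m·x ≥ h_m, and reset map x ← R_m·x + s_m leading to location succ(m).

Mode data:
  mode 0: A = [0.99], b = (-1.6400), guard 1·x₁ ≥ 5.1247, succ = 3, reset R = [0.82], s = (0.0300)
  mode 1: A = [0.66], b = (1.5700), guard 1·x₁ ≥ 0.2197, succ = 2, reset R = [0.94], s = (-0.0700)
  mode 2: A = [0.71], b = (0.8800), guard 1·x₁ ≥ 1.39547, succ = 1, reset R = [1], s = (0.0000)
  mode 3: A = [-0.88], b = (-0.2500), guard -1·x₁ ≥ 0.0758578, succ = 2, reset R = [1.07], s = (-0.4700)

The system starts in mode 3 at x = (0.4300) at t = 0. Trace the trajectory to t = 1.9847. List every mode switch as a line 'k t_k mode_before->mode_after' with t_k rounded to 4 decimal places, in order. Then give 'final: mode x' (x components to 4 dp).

Mode 3: guard c·x = 0.0759 hit at Δt = 1.4004 (t = 1.4004), x⁻ = (-0.0759) → reset → x⁺ = (-0.5512), jump to mode 2
Mode 2: flow for 0.5843 to horizon, guard not reached → x = (-0.1973)

1 1.4004 3->2
final: 2 -0.1973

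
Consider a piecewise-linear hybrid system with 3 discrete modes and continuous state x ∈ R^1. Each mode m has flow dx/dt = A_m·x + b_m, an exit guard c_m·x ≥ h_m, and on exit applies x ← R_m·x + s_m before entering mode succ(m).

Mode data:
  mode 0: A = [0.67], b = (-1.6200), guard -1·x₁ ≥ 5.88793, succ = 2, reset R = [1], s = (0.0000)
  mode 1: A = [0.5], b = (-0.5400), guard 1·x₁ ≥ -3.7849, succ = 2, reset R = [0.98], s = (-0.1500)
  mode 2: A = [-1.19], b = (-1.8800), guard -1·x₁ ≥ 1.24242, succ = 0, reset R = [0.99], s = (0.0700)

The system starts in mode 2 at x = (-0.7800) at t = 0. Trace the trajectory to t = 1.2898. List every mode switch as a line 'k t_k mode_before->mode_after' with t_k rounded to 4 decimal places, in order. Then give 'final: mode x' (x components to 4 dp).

Mode 2: guard c·x = 1.2424 hit at Δt = 0.7253 (t = 0.7253), x⁻ = (-1.2424) → reset → x⁺ = (-1.1600), jump to mode 0
Mode 0: flow for 0.5645 to horizon, guard not reached → x = (-2.8047)

1 0.7253 2->0
final: 0 -2.8047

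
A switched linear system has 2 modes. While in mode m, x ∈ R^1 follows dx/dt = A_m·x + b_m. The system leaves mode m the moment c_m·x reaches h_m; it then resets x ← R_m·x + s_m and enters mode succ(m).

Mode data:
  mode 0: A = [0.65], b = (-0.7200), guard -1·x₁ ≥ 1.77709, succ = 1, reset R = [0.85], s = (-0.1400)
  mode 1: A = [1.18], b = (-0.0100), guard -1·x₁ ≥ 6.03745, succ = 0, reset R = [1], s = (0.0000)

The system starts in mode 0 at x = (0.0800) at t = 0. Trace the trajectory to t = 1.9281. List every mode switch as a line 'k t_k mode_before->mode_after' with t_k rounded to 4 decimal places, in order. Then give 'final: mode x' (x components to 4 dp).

1 1.5879 0->1
final: 1 -2.4700

Mode 0: guard c·x = 1.7771 hit at Δt = 1.5879 (t = 1.5879), x⁻ = (-1.7771) → reset → x⁺ = (-1.6505), jump to mode 1
Mode 1: flow for 0.3402 to horizon, guard not reached → x = (-2.4700)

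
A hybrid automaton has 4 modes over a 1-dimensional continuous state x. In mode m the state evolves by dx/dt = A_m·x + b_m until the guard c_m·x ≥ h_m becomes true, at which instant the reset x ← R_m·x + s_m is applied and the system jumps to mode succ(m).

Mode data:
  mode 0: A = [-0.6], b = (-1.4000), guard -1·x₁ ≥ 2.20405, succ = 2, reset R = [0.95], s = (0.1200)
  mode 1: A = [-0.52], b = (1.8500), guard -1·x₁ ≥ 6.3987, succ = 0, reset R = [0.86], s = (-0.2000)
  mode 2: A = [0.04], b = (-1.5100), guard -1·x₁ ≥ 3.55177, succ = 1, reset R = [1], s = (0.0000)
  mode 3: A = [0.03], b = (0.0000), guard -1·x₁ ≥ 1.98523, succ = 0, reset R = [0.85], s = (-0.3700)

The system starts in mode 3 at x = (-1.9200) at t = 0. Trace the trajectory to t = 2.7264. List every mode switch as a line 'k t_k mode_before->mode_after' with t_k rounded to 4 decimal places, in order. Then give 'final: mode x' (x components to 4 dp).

1 1.1137 3->0
2 2.3770 0->2
final: 2 -2.5330

Mode 3: guard c·x = 1.9852 hit at Δt = 1.1137 (t = 1.1137), x⁻ = (-1.9852) → reset → x⁺ = (-2.0574), jump to mode 0
Mode 0: guard c·x = 2.2041 hit at Δt = 1.2633 (t = 2.3770), x⁻ = (-2.2040) → reset → x⁺ = (-1.9738), jump to mode 2
Mode 2: flow for 0.3494 to horizon, guard not reached → x = (-2.5330)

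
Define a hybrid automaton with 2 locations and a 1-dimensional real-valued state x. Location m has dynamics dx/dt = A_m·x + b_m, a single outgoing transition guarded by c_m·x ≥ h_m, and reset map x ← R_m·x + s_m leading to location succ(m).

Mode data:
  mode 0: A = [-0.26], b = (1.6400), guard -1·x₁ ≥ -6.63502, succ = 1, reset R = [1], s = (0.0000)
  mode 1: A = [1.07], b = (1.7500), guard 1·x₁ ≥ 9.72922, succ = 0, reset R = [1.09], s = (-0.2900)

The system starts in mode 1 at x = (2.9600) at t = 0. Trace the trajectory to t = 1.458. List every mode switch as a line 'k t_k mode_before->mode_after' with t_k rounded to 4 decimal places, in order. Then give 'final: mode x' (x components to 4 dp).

Mode 1: guard c·x = 9.7292 hit at Δt = 0.8462 (t = 0.8462), x⁻ = (9.7292) → reset → x⁺ = (10.3148), jump to mode 0
Mode 0: flow for 0.6118 to horizon, guard not reached → x = (9.7256)

1 0.8462 1->0
final: 0 9.7256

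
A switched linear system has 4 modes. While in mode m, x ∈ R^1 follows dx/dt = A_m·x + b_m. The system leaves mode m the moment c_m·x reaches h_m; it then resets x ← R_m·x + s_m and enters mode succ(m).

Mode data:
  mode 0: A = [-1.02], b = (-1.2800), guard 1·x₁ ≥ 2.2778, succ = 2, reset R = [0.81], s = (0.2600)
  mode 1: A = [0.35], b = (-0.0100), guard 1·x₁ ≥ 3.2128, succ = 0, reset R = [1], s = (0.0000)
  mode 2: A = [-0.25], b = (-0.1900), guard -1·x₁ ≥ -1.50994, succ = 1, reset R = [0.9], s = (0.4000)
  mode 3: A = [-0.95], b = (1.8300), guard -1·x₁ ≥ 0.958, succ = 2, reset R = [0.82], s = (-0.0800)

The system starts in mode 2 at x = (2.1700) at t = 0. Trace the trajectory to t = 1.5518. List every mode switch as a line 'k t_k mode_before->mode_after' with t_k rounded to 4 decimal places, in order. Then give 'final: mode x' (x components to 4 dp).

1 1.0210 2->1
final: 1 2.1122

Mode 2: guard c·x = -1.5099 hit at Δt = 1.0210 (t = 1.0210), x⁻ = (1.5099) → reset → x⁺ = (1.7589), jump to mode 1
Mode 1: flow for 0.5308 to horizon, guard not reached → x = (2.1122)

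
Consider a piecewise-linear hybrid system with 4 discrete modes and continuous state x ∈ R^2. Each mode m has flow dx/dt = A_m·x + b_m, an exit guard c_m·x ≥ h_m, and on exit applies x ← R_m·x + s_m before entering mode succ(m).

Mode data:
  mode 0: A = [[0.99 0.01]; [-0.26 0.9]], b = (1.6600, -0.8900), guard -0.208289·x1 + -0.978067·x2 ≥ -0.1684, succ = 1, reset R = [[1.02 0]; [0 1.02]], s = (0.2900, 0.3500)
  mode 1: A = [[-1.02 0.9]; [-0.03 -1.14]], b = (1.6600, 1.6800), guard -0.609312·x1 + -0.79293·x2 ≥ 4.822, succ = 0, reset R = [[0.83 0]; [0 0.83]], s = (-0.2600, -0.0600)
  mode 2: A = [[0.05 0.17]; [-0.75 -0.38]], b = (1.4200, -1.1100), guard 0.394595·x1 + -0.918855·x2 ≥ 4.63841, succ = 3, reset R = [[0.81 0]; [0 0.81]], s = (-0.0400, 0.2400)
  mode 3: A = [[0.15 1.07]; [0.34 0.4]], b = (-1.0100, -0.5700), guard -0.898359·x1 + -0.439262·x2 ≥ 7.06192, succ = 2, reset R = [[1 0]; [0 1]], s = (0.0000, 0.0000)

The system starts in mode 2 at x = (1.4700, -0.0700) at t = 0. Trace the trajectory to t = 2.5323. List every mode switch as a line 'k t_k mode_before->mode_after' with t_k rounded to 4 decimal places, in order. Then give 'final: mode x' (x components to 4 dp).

Mode 2: guard c·x = 4.6384 hit at Δt = 1.5447 (t = 1.5447), x⁻ = (3.3770, -3.5978) → reset → x⁺ = (2.6953, -2.6742), jump to mode 3
Mode 3: flow for 0.9876 to horizon, guard not reached → x = (-1.7090, -4.3175)

1 1.5447 2->3
final: 3 -1.7090 -4.3175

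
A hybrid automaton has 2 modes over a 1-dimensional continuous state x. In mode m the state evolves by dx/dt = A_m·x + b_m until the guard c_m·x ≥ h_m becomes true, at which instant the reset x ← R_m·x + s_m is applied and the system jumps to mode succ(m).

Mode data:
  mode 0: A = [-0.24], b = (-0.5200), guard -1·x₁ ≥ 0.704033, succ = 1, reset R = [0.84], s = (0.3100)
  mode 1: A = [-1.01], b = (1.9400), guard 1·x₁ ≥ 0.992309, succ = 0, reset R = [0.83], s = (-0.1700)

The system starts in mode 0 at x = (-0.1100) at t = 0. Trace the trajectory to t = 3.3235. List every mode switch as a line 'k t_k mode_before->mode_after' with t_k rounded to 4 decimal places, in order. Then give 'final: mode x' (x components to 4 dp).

1 1.4202 0->1
2 2.2753 1->0
final: 0 0.0263

Mode 0: guard c·x = 0.7040 hit at Δt = 1.4202 (t = 1.4202), x⁻ = (-0.7040) → reset → x⁺ = (-0.2814), jump to mode 1
Mode 1: guard c·x = 0.9923 hit at Δt = 0.8551 (t = 2.2753), x⁻ = (0.9923) → reset → x⁺ = (0.6536), jump to mode 0
Mode 0: flow for 1.0482 to horizon, guard not reached → x = (0.0263)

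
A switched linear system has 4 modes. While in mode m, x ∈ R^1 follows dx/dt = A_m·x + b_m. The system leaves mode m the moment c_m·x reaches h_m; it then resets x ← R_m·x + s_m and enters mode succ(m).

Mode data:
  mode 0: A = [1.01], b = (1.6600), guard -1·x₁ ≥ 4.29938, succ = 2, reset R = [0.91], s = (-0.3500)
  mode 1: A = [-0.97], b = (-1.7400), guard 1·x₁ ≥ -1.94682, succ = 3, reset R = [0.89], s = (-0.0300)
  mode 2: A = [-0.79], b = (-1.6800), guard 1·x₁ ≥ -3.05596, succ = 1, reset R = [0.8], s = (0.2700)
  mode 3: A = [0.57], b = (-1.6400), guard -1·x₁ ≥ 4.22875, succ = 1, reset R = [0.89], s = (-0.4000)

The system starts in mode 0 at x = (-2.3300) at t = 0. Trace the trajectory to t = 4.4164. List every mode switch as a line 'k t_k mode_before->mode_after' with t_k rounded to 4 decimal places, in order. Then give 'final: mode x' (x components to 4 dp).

Mode 0: guard c·x = 4.2994 hit at Δt = 1.3396 (t = 1.3396), x⁻ = (-4.2994) → reset → x⁺ = (-4.2624), jump to mode 2
Mode 2: guard c·x = -3.0560 hit at Δt = 1.0533 (t = 2.3929), x⁻ = (-3.0560) → reset → x⁺ = (-2.1748), jump to mode 1
Mode 1: guard c·x = -1.9468 hit at Δt = 0.9404 (t = 3.3333), x⁻ = (-1.9468) → reset → x⁺ = (-1.7627), jump to mode 3
Mode 3: guard c·x = 4.2287 hit at Δt = 0.7478 (t = 4.0811), x⁻ = (-4.2287) → reset → x⁺ = (-4.1636), jump to mode 1
Mode 1: flow for 0.3353 to horizon, guard not reached → x = (-3.5057)

1 1.3396 0->2
2 2.3929 2->1
3 3.3333 1->3
4 4.0811 3->1
final: 1 -3.5057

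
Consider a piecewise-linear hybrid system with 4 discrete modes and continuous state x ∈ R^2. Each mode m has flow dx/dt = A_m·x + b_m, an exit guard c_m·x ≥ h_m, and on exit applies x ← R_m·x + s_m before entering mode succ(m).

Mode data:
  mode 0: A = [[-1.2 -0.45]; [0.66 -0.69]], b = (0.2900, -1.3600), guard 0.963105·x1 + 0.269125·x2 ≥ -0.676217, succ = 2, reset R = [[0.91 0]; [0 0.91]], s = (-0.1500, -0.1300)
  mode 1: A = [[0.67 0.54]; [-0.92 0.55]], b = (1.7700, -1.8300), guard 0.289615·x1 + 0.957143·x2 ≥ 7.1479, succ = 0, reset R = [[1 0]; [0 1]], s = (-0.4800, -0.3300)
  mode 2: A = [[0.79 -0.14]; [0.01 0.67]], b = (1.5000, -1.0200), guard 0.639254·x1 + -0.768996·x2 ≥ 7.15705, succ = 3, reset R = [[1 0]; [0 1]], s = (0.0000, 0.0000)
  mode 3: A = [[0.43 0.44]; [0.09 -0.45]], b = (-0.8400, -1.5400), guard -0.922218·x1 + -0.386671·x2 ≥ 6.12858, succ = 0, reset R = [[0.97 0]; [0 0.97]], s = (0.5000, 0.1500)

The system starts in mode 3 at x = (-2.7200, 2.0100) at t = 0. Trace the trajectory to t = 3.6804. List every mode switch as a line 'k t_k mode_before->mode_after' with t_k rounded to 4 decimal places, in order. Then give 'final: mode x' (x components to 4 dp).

1 1.4343 3->0
2 2.9090 0->2
final: 2 1.8561 -5.1176

Mode 3: guard c·x = 6.1286 hit at Δt = 1.4343 (t = 1.4343), x⁻ = (-6.2324, -0.9852) → reset → x⁺ = (-5.5454, -0.8056), jump to mode 0
Mode 0: guard c·x = -0.6762 hit at Δt = 1.4747 (t = 2.9090), x⁻ = (0.0077, -2.5403) → reset → x⁺ = (-0.1430, -2.4416), jump to mode 2
Mode 2: flow for 0.7714 to horizon, guard not reached → x = (1.8561, -5.1176)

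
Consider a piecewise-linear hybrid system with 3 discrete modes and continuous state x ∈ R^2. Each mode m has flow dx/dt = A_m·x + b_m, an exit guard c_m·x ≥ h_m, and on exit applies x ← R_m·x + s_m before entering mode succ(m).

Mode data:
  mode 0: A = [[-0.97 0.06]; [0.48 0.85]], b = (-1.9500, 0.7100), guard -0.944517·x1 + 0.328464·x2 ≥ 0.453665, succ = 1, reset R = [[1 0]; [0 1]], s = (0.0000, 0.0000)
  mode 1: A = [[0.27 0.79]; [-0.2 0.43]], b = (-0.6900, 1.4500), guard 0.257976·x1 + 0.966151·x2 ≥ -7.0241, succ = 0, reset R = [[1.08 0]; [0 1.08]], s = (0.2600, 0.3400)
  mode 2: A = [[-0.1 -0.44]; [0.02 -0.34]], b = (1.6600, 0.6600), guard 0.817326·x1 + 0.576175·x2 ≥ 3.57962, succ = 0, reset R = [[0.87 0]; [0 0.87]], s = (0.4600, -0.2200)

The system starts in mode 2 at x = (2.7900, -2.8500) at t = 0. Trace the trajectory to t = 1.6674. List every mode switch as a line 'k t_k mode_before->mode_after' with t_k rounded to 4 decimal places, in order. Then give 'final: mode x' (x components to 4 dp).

1 1.1529 2->0
final: 0 2.2366 -0.4030

Mode 2: guard c·x = 3.5796 hit at Δt = 1.1529 (t = 1.1529), x⁻ = (5.2372, -1.2165) → reset → x⁺ = (5.0164, -1.2783), jump to mode 0
Mode 0: flow for 0.5145 to horizon, guard not reached → x = (2.2366, -0.4030)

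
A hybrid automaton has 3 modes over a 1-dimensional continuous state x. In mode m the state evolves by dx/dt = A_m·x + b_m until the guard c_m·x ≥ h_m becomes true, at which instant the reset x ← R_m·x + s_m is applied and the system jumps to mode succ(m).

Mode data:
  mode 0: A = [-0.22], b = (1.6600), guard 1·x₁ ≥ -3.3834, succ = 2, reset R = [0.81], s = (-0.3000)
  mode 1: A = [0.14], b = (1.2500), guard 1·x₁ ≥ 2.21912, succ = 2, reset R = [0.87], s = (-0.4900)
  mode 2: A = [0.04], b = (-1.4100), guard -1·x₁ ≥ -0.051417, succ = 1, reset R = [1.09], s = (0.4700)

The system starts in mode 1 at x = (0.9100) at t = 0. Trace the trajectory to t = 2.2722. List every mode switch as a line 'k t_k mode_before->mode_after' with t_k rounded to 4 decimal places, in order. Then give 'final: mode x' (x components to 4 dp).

Mode 1: guard c·x = 2.2191 hit at Δt = 0.8923 (t = 0.8923), x⁻ = (2.2191) → reset → x⁺ = (1.4406), jump to mode 2
Mode 2: guard c·x = -0.0514 hit at Δt = 1.0067 (t = 1.8990), x⁻ = (0.0514) → reset → x⁺ = (0.5260), jump to mode 1
Mode 1: flow for 0.3732 to horizon, guard not reached → x = (1.0332)

1 0.8923 1->2
2 1.8990 2->1
final: 1 1.0332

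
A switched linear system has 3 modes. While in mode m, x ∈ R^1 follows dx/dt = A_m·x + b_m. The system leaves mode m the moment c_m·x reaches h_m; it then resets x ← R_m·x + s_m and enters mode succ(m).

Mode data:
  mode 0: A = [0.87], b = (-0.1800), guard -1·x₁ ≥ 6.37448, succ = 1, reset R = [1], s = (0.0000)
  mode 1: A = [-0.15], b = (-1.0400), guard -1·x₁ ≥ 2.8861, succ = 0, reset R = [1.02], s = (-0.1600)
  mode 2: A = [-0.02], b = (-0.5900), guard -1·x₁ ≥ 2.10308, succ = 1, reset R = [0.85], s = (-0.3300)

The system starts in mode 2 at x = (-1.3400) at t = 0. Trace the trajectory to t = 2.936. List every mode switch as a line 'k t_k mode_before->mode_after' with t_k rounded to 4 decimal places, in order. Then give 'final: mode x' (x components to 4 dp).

Mode 2: guard c·x = 2.1031 hit at Δt = 1.3736 (t = 1.3736), x⁻ = (-2.1031) → reset → x⁺ = (-2.1176), jump to mode 1
Mode 1: guard c·x = 2.8861 hit at Δt = 1.1590 (t = 2.5326), x⁻ = (-2.8861) → reset → x⁺ = (-3.1038), jump to mode 0
Mode 0: flow for 0.4034 to horizon, guard not reached → x = (-4.4957)

1 1.3736 2->1
2 2.5326 1->0
final: 0 -4.4957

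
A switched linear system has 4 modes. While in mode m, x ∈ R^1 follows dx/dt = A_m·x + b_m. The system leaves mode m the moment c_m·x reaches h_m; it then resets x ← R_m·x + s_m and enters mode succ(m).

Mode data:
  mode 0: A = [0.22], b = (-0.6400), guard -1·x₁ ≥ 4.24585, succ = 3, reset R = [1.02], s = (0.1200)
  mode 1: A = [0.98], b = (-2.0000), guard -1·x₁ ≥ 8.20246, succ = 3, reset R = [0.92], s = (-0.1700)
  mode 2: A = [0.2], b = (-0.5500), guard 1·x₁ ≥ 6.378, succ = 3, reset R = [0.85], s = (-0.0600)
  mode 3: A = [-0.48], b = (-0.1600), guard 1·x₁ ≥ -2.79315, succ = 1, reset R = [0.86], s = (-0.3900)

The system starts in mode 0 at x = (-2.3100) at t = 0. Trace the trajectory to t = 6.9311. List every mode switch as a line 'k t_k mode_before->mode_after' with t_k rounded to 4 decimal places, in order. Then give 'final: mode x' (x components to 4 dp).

Mode 0: guard c·x = 4.2458 hit at Δt = 1.4340 (t = 1.4340), x⁻ = (-4.2458) → reset → x⁺ = (-4.2108), jump to mode 3
Mode 3: guard c·x = -2.7931 hit at Δt = 0.9481 (t = 2.3821), x⁻ = (-2.7932) → reset → x⁺ = (-2.7921), jump to mode 1
Mode 1: guard c·x = 8.2025 hit at Δt = 0.7665 (t = 3.1486), x⁻ = (-8.2025) → reset → x⁺ = (-7.7163), jump to mode 3
Mode 3: guard c·x = -2.7931 hit at Δt = 2.2898 (t = 5.4384), x⁻ = (-2.7931) → reset → x⁺ = (-2.7921), jump to mode 1
Mode 1: guard c·x = 8.2025 hit at Δt = 0.7665 (t = 6.2049), x⁻ = (-8.2025) → reset → x⁺ = (-7.7163), jump to mode 3
Mode 3: flow for 0.7262 to horizon, guard not reached → x = (-5.5433)

1 1.4340 0->3
2 2.3821 3->1
3 3.1486 1->3
4 5.4384 3->1
5 6.2049 1->3
final: 3 -5.5433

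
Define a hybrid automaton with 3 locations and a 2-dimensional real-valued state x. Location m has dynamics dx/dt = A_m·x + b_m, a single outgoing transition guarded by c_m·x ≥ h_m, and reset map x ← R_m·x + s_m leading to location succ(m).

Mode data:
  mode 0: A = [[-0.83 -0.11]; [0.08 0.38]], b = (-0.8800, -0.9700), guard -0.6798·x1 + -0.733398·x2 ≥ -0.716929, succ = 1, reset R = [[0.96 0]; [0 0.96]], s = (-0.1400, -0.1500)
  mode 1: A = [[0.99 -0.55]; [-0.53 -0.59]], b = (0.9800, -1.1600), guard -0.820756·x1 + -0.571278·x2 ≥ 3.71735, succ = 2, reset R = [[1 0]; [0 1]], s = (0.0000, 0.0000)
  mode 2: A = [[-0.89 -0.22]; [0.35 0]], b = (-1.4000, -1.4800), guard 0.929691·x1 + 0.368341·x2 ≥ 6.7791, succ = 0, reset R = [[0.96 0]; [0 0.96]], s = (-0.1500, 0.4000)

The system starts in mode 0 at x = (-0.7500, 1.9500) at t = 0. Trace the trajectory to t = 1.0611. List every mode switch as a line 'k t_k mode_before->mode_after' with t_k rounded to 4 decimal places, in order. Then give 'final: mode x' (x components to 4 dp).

Mode 0: guard c·x = -0.7169 hit at Δt = 0.4045 (t = 0.4045), x⁻ = (-0.9097, 1.8207) → reset → x⁺ = (-1.0133, 1.5979), jump to mode 1
Mode 1: flow for 0.6566 to horizon, guard not reached → x = (-1.6539, 0.8405)

1 0.4045 0->1
final: 1 -1.6539 0.8405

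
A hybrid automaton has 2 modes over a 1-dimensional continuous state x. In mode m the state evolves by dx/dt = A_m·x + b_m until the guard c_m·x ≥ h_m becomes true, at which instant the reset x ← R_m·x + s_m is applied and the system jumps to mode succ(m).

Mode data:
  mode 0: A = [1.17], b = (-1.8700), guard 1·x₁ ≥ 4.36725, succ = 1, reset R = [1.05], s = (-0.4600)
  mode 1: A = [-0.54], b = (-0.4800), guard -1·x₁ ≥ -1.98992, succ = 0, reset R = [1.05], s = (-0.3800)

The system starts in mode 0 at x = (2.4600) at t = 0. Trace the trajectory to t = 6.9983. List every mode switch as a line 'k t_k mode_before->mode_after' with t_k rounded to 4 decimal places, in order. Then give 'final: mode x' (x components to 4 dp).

1 0.9977 0->1
2 2.0254 1->0
3 4.7737 0->1
4 5.8014 1->0
final: 0 2.0491

Mode 0: guard c·x = 4.3673 hit at Δt = 0.9977 (t = 0.9977), x⁻ = (4.3672) → reset → x⁺ = (4.1256), jump to mode 1
Mode 1: guard c·x = -1.9899 hit at Δt = 1.0277 (t = 2.0254), x⁻ = (1.9899) → reset → x⁺ = (1.7094), jump to mode 0
Mode 0: guard c·x = 4.3673 hit at Δt = 2.7483 (t = 4.7737), x⁻ = (4.3672) → reset → x⁺ = (4.1256), jump to mode 1
Mode 1: guard c·x = -1.9899 hit at Δt = 1.0277 (t = 5.8014), x⁻ = (1.9899) → reset → x⁺ = (1.7094), jump to mode 0
Mode 0: flow for 1.1969 to horizon, guard not reached → x = (2.0491)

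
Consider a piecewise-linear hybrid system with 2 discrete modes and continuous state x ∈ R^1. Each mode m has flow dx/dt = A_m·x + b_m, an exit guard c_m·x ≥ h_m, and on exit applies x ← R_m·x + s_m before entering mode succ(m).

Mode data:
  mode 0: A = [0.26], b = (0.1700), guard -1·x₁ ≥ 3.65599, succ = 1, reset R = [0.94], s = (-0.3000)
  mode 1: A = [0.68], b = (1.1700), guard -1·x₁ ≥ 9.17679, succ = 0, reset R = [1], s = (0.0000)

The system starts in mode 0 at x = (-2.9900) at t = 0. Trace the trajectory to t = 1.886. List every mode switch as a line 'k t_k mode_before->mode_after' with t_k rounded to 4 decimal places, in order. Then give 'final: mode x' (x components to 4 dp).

1 0.9647 0->1
final: 1 -5.4927

Mode 0: guard c·x = 3.6560 hit at Δt = 0.9647 (t = 0.9647), x⁻ = (-3.6560) → reset → x⁺ = (-3.7366), jump to mode 1
Mode 1: flow for 0.9213 to horizon, guard not reached → x = (-5.4927)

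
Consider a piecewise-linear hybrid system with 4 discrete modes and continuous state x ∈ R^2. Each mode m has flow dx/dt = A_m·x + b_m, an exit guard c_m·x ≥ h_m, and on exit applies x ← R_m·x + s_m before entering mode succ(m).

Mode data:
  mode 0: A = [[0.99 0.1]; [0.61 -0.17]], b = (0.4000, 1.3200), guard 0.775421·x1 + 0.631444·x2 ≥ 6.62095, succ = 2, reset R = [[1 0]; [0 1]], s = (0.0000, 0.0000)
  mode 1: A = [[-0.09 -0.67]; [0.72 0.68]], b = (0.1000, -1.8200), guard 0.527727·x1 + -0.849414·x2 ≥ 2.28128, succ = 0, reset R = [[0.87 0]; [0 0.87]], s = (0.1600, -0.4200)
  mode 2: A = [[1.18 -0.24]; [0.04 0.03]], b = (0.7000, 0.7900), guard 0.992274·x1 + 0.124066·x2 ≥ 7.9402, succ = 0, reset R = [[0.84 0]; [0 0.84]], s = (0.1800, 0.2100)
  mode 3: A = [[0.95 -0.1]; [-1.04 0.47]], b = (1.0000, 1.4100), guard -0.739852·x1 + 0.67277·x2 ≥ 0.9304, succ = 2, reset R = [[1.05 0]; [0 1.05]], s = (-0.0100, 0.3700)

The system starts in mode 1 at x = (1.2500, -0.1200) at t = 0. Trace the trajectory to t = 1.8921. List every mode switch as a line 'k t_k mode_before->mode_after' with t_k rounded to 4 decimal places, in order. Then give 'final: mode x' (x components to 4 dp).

1 1.0970 1->0
final: 0 4.1783 0.6943

Mode 1: guard c·x = 2.2813 hit at Δt = 1.0970 (t = 1.0970), x⁻ = (1.7979, -1.5687) → reset → x⁺ = (1.7242, -1.7847), jump to mode 0
Mode 0: flow for 0.7951 to horizon, guard not reached → x = (4.1783, 0.6943)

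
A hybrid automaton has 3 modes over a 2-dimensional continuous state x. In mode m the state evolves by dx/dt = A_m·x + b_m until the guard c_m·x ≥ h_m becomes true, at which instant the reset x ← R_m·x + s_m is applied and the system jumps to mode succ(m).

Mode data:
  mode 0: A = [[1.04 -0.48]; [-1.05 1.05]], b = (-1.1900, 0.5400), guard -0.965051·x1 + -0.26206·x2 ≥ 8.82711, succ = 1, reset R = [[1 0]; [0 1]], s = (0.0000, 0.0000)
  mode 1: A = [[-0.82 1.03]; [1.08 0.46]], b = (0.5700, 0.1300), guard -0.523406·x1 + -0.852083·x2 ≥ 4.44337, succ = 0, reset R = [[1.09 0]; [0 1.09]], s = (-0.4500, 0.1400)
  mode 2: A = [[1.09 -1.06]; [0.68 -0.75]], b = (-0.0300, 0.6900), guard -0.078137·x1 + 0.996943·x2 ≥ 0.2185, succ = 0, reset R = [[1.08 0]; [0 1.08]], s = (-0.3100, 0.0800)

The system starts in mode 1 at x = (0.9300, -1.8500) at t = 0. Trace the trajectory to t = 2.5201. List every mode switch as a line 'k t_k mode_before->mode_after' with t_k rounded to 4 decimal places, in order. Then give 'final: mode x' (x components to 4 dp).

1 1.5940 1->0
final: 0 -4.3404 -5.6309

Mode 1: guard c·x = 4.4434 hit at Δt = 1.5940 (t = 1.5940), x⁻ = (-1.7542, -4.1372) → reset → x⁺ = (-2.3620, -4.3695), jump to mode 0
Mode 0: flow for 0.9261 to horizon, guard not reached → x = (-4.3404, -5.6309)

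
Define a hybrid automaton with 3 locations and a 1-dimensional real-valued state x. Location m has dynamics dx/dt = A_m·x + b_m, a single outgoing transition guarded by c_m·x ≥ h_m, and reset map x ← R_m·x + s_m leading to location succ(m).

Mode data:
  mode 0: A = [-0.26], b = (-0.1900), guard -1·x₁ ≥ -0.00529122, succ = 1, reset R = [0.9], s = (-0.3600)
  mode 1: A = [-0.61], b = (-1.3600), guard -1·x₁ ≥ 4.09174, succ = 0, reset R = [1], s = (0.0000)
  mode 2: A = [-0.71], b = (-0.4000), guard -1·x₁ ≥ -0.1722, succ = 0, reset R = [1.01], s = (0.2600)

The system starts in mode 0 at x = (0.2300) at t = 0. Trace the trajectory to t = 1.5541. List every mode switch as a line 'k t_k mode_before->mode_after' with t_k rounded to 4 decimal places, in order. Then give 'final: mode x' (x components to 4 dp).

Mode 0: guard c·x = -0.0053 hit at Δt = 1.0247 (t = 1.0247), x⁻ = (0.0053) → reset → x⁺ = (-0.3552), jump to mode 1
Mode 1: flow for 0.5294 to horizon, guard not reached → x = (-0.8725)

1 1.0247 0->1
final: 1 -0.8725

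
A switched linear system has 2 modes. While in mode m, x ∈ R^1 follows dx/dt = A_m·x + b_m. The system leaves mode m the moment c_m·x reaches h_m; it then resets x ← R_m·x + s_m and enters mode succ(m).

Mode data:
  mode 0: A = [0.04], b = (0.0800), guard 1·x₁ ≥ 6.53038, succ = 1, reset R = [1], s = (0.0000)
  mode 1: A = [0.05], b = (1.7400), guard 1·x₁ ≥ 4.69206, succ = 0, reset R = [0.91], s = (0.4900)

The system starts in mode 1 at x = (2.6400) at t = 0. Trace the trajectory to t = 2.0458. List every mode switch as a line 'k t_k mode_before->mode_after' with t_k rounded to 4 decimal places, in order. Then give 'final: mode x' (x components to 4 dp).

Mode 1: guard c·x = 4.6921 hit at Δt = 1.0672 (t = 1.0672), x⁻ = (4.6921) → reset → x⁺ = (4.7598), jump to mode 0
Mode 0: flow for 0.9786 to horizon, guard not reached → x = (5.0296)

1 1.0672 1->0
final: 0 5.0296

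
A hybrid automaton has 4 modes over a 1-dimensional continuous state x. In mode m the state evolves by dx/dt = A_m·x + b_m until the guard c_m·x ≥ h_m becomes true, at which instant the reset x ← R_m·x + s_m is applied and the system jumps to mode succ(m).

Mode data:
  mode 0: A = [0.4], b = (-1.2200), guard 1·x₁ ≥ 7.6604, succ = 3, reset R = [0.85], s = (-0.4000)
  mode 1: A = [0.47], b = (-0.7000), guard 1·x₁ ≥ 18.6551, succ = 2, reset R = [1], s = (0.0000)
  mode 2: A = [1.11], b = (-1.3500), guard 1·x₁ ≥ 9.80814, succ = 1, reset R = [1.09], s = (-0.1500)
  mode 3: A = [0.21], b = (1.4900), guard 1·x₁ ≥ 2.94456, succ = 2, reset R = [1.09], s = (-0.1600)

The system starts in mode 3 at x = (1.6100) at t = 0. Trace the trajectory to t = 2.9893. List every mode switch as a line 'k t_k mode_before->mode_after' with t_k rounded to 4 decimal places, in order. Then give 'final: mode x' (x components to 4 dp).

1 0.6792 3->2
2 2.0708 2->1
final: 1 15.4275

Mode 3: guard c·x = 2.9446 hit at Δt = 0.6792 (t = 0.6792), x⁻ = (2.9446) → reset → x⁺ = (3.0496), jump to mode 2
Mode 2: guard c·x = 9.8081 hit at Δt = 1.3916 (t = 2.0708), x⁻ = (9.8081) → reset → x⁺ = (10.5409), jump to mode 1
Mode 1: flow for 0.9185 to horizon, guard not reached → x = (15.4275)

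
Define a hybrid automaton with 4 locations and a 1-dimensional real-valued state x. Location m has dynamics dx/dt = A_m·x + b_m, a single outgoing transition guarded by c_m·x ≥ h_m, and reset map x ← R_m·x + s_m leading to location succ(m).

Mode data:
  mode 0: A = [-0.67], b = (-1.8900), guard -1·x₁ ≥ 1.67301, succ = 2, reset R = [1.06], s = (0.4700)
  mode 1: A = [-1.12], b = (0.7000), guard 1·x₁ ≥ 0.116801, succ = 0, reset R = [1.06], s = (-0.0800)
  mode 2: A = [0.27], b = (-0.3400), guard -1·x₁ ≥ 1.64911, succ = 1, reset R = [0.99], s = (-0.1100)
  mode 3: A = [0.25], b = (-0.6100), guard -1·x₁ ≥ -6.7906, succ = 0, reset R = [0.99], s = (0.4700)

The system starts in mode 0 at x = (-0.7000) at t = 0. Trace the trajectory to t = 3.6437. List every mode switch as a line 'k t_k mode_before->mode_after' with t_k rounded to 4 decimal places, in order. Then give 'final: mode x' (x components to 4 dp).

1 0.9163 0->2
2 1.3850 2->1
3 2.7589 1->0
final: 0 -1.2374

Mode 0: guard c·x = 1.6730 hit at Δt = 0.9163 (t = 0.9163), x⁻ = (-1.6730) → reset → x⁺ = (-1.3034), jump to mode 2
Mode 2: guard c·x = 1.6491 hit at Δt = 0.4687 (t = 1.3850), x⁻ = (-1.6491) → reset → x⁺ = (-1.7426), jump to mode 1
Mode 1: guard c·x = 0.1168 hit at Δt = 1.3739 (t = 2.7589), x⁻ = (0.1168) → reset → x⁺ = (0.0438), jump to mode 0
Mode 0: flow for 0.8848 to horizon, guard not reached → x = (-1.2374)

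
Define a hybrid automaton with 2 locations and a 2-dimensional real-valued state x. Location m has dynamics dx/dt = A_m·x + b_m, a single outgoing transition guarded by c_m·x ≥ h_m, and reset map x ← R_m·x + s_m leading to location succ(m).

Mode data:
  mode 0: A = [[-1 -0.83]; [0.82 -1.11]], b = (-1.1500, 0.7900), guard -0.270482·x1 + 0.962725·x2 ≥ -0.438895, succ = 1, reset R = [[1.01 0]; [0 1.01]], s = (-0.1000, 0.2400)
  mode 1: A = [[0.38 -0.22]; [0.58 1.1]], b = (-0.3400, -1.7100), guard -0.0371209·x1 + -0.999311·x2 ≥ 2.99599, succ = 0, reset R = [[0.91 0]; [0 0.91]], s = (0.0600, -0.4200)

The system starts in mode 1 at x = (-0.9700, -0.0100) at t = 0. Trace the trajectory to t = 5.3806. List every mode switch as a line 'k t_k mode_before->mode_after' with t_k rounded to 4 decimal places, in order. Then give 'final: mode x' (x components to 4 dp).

Mode 1: guard c·x = 2.9960 hit at Δt = 0.7749 (t = 0.7749), x⁻ = (-1.3734, -2.9470) → reset → x⁺ = (-1.1898, -3.1018), jump to mode 0
Mode 0: guard c·x = -0.4389 hit at Δt = 1.1736 (t = 1.9485), x⁻ = (-0.3737, -0.5609) → reset → x⁺ = (-0.4774, -0.3265), jump to mode 1
Mode 1: guard c·x = 2.9960 hit at Δt = 0.7208 (t = 2.6693), x⁻ = (-0.6524, -2.9738) → reset → x⁺ = (-0.5337, -3.1262), jump to mode 0
Mode 0: guard c·x = -0.4389 hit at Δt = 1.0812 (t = 3.7504), x⁻ = (-0.1988, -0.5118) → reset → x⁺ = (-0.3008, -0.2769), jump to mode 1
Mode 1: guard c·x = 2.9960 hit at Δt = 0.7678 (t = 4.5182), x⁻ = (-0.4370, -2.9818) → reset → x⁺ = (-0.3376, -3.1335), jump to mode 0
Mode 0: flow for 0.8624 to horizon, guard not reached → x = (-0.0332, -0.7690)

1 0.7749 1->0
2 1.9485 0->1
3 2.6693 1->0
4 3.7504 0->1
5 4.5182 1->0
final: 0 -0.0332 -0.7690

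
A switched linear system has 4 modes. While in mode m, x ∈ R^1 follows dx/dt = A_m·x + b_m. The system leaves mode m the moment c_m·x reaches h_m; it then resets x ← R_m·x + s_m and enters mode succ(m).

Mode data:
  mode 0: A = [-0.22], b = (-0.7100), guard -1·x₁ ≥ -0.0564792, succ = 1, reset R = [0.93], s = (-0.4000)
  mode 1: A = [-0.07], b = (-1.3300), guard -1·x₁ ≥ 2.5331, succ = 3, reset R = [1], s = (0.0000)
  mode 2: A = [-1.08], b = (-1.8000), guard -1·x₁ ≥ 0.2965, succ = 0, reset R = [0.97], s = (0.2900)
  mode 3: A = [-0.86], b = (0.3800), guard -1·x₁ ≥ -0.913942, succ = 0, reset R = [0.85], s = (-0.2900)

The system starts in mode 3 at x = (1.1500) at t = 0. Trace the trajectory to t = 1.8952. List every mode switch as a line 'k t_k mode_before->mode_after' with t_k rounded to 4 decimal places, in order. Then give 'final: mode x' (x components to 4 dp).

1 0.4715 3->0
2 1.0313 0->1
final: 1 -1.4420

Mode 3: guard c·x = -0.9139 hit at Δt = 0.4715 (t = 0.4715), x⁻ = (0.9139) → reset → x⁺ = (0.4869), jump to mode 0
Mode 0: guard c·x = -0.0565 hit at Δt = 0.5598 (t = 1.0313), x⁻ = (0.0565) → reset → x⁺ = (-0.3475), jump to mode 1
Mode 1: flow for 0.8639 to horizon, guard not reached → x = (-1.4420)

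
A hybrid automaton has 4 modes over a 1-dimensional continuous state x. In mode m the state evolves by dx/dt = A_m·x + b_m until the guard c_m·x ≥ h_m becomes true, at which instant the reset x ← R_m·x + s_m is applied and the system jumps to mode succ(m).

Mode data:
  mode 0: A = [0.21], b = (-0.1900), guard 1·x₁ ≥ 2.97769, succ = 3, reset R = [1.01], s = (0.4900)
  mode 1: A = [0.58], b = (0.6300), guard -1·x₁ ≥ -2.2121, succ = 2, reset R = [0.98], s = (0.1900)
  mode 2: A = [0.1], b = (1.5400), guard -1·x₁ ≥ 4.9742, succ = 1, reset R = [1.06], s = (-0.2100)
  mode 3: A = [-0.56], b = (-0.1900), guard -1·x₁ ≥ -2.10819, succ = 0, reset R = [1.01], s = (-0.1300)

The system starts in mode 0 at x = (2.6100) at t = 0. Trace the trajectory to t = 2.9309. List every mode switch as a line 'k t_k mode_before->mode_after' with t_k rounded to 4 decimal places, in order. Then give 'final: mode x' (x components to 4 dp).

Mode 0: guard c·x = 2.9777 hit at Δt = 0.9298 (t = 0.9298), x⁻ = (2.9777) → reset → x⁺ = (3.4975), jump to mode 3
Mode 3: guard c·x = -2.1082 hit at Δt = 0.8028 (t = 1.7326), x⁻ = (2.1082) → reset → x⁺ = (1.9993), jump to mode 0
Mode 0: flow for 1.1983 to horizon, guard not reached → x = (2.3125)

1 0.9298 0->3
2 1.7326 3->0
final: 0 2.3125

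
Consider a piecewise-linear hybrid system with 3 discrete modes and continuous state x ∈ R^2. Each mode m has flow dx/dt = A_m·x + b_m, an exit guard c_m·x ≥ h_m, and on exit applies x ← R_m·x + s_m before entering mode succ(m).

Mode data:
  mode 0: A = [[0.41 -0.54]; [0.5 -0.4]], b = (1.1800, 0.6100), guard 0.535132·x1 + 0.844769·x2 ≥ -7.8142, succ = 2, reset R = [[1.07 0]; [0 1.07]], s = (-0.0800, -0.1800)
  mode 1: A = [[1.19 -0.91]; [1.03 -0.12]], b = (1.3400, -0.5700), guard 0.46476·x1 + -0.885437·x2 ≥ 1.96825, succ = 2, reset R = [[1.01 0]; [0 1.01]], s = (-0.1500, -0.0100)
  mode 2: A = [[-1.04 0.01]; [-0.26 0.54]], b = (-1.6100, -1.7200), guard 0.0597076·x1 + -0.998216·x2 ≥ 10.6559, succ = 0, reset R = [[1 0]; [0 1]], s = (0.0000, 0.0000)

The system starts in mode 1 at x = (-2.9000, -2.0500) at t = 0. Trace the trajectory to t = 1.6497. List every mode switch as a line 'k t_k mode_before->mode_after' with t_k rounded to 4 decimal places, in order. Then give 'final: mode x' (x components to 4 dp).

Mode 1: guard c·x = 1.9683 hit at Δt = 0.4928 (t = 0.4928), x⁻ = (-2.6261, -3.6013) → reset → x⁺ = (-2.8024, -3.6474), jump to mode 2
Mode 2: flow for 1.1569 to horizon, guard not reached → x = (-1.9673, -8.5981)

1 0.4928 1->2
final: 2 -1.9673 -8.5981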